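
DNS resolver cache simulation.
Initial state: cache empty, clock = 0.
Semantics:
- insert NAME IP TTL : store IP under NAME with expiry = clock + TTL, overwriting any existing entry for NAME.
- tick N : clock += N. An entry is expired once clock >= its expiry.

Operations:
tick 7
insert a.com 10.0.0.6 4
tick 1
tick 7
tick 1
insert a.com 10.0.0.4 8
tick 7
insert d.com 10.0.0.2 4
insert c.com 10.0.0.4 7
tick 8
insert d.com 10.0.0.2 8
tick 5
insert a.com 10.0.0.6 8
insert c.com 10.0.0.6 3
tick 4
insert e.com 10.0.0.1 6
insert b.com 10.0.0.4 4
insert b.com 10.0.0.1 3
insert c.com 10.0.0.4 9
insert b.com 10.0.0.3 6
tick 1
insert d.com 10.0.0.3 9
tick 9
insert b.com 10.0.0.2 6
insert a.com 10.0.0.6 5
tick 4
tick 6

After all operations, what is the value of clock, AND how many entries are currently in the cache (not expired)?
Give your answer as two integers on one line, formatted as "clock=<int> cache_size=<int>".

Op 1: tick 7 -> clock=7.
Op 2: insert a.com -> 10.0.0.6 (expiry=7+4=11). clock=7
Op 3: tick 1 -> clock=8.
Op 4: tick 7 -> clock=15. purged={a.com}
Op 5: tick 1 -> clock=16.
Op 6: insert a.com -> 10.0.0.4 (expiry=16+8=24). clock=16
Op 7: tick 7 -> clock=23.
Op 8: insert d.com -> 10.0.0.2 (expiry=23+4=27). clock=23
Op 9: insert c.com -> 10.0.0.4 (expiry=23+7=30). clock=23
Op 10: tick 8 -> clock=31. purged={a.com,c.com,d.com}
Op 11: insert d.com -> 10.0.0.2 (expiry=31+8=39). clock=31
Op 12: tick 5 -> clock=36.
Op 13: insert a.com -> 10.0.0.6 (expiry=36+8=44). clock=36
Op 14: insert c.com -> 10.0.0.6 (expiry=36+3=39). clock=36
Op 15: tick 4 -> clock=40. purged={c.com,d.com}
Op 16: insert e.com -> 10.0.0.1 (expiry=40+6=46). clock=40
Op 17: insert b.com -> 10.0.0.4 (expiry=40+4=44). clock=40
Op 18: insert b.com -> 10.0.0.1 (expiry=40+3=43). clock=40
Op 19: insert c.com -> 10.0.0.4 (expiry=40+9=49). clock=40
Op 20: insert b.com -> 10.0.0.3 (expiry=40+6=46). clock=40
Op 21: tick 1 -> clock=41.
Op 22: insert d.com -> 10.0.0.3 (expiry=41+9=50). clock=41
Op 23: tick 9 -> clock=50. purged={a.com,b.com,c.com,d.com,e.com}
Op 24: insert b.com -> 10.0.0.2 (expiry=50+6=56). clock=50
Op 25: insert a.com -> 10.0.0.6 (expiry=50+5=55). clock=50
Op 26: tick 4 -> clock=54.
Op 27: tick 6 -> clock=60. purged={a.com,b.com}
Final clock = 60
Final cache (unexpired): {} -> size=0

Answer: clock=60 cache_size=0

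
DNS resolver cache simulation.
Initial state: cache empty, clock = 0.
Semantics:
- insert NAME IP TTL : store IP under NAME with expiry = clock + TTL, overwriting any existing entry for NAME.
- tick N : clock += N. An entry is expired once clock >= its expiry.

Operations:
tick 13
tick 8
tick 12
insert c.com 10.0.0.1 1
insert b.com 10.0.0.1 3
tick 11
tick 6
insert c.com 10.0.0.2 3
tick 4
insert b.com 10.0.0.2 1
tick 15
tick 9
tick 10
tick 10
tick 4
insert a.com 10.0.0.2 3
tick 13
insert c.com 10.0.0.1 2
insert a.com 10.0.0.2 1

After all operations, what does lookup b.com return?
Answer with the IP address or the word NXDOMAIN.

Answer: NXDOMAIN

Derivation:
Op 1: tick 13 -> clock=13.
Op 2: tick 8 -> clock=21.
Op 3: tick 12 -> clock=33.
Op 4: insert c.com -> 10.0.0.1 (expiry=33+1=34). clock=33
Op 5: insert b.com -> 10.0.0.1 (expiry=33+3=36). clock=33
Op 6: tick 11 -> clock=44. purged={b.com,c.com}
Op 7: tick 6 -> clock=50.
Op 8: insert c.com -> 10.0.0.2 (expiry=50+3=53). clock=50
Op 9: tick 4 -> clock=54. purged={c.com}
Op 10: insert b.com -> 10.0.0.2 (expiry=54+1=55). clock=54
Op 11: tick 15 -> clock=69. purged={b.com}
Op 12: tick 9 -> clock=78.
Op 13: tick 10 -> clock=88.
Op 14: tick 10 -> clock=98.
Op 15: tick 4 -> clock=102.
Op 16: insert a.com -> 10.0.0.2 (expiry=102+3=105). clock=102
Op 17: tick 13 -> clock=115. purged={a.com}
Op 18: insert c.com -> 10.0.0.1 (expiry=115+2=117). clock=115
Op 19: insert a.com -> 10.0.0.2 (expiry=115+1=116). clock=115
lookup b.com: not in cache (expired or never inserted)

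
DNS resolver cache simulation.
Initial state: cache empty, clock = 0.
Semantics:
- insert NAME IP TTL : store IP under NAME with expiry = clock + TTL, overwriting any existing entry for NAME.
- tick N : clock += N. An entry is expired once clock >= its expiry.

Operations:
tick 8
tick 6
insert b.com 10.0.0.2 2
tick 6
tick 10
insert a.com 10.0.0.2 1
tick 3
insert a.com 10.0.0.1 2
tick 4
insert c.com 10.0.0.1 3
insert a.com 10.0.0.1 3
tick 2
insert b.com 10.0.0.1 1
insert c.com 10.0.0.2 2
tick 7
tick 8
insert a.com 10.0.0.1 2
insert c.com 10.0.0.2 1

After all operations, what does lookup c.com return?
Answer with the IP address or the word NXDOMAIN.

Op 1: tick 8 -> clock=8.
Op 2: tick 6 -> clock=14.
Op 3: insert b.com -> 10.0.0.2 (expiry=14+2=16). clock=14
Op 4: tick 6 -> clock=20. purged={b.com}
Op 5: tick 10 -> clock=30.
Op 6: insert a.com -> 10.0.0.2 (expiry=30+1=31). clock=30
Op 7: tick 3 -> clock=33. purged={a.com}
Op 8: insert a.com -> 10.0.0.1 (expiry=33+2=35). clock=33
Op 9: tick 4 -> clock=37. purged={a.com}
Op 10: insert c.com -> 10.0.0.1 (expiry=37+3=40). clock=37
Op 11: insert a.com -> 10.0.0.1 (expiry=37+3=40). clock=37
Op 12: tick 2 -> clock=39.
Op 13: insert b.com -> 10.0.0.1 (expiry=39+1=40). clock=39
Op 14: insert c.com -> 10.0.0.2 (expiry=39+2=41). clock=39
Op 15: tick 7 -> clock=46. purged={a.com,b.com,c.com}
Op 16: tick 8 -> clock=54.
Op 17: insert a.com -> 10.0.0.1 (expiry=54+2=56). clock=54
Op 18: insert c.com -> 10.0.0.2 (expiry=54+1=55). clock=54
lookup c.com: present, ip=10.0.0.2 expiry=55 > clock=54

Answer: 10.0.0.2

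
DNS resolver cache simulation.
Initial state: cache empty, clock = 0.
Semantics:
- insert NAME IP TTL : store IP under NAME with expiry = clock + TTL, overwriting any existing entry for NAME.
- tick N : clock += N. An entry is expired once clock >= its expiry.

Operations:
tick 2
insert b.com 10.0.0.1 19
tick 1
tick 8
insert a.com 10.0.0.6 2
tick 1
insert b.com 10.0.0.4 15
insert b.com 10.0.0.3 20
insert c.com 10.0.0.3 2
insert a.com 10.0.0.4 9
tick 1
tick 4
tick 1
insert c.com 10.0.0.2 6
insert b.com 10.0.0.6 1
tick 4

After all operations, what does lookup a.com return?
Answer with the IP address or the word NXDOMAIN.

Op 1: tick 2 -> clock=2.
Op 2: insert b.com -> 10.0.0.1 (expiry=2+19=21). clock=2
Op 3: tick 1 -> clock=3.
Op 4: tick 8 -> clock=11.
Op 5: insert a.com -> 10.0.0.6 (expiry=11+2=13). clock=11
Op 6: tick 1 -> clock=12.
Op 7: insert b.com -> 10.0.0.4 (expiry=12+15=27). clock=12
Op 8: insert b.com -> 10.0.0.3 (expiry=12+20=32). clock=12
Op 9: insert c.com -> 10.0.0.3 (expiry=12+2=14). clock=12
Op 10: insert a.com -> 10.0.0.4 (expiry=12+9=21). clock=12
Op 11: tick 1 -> clock=13.
Op 12: tick 4 -> clock=17. purged={c.com}
Op 13: tick 1 -> clock=18.
Op 14: insert c.com -> 10.0.0.2 (expiry=18+6=24). clock=18
Op 15: insert b.com -> 10.0.0.6 (expiry=18+1=19). clock=18
Op 16: tick 4 -> clock=22. purged={a.com,b.com}
lookup a.com: not in cache (expired or never inserted)

Answer: NXDOMAIN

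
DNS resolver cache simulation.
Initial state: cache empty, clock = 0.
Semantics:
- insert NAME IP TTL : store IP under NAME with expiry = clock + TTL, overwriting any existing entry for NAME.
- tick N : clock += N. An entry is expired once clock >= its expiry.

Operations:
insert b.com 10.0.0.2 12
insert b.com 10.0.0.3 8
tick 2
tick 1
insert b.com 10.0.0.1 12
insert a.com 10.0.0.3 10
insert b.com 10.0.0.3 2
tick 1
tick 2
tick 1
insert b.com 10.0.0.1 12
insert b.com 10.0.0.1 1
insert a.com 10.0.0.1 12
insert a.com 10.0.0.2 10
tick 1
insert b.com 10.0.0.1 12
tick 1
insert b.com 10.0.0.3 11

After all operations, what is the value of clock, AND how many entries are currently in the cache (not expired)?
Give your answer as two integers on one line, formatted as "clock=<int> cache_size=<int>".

Answer: clock=9 cache_size=2

Derivation:
Op 1: insert b.com -> 10.0.0.2 (expiry=0+12=12). clock=0
Op 2: insert b.com -> 10.0.0.3 (expiry=0+8=8). clock=0
Op 3: tick 2 -> clock=2.
Op 4: tick 1 -> clock=3.
Op 5: insert b.com -> 10.0.0.1 (expiry=3+12=15). clock=3
Op 6: insert a.com -> 10.0.0.3 (expiry=3+10=13). clock=3
Op 7: insert b.com -> 10.0.0.3 (expiry=3+2=5). clock=3
Op 8: tick 1 -> clock=4.
Op 9: tick 2 -> clock=6. purged={b.com}
Op 10: tick 1 -> clock=7.
Op 11: insert b.com -> 10.0.0.1 (expiry=7+12=19). clock=7
Op 12: insert b.com -> 10.0.0.1 (expiry=7+1=8). clock=7
Op 13: insert a.com -> 10.0.0.1 (expiry=7+12=19). clock=7
Op 14: insert a.com -> 10.0.0.2 (expiry=7+10=17). clock=7
Op 15: tick 1 -> clock=8. purged={b.com}
Op 16: insert b.com -> 10.0.0.1 (expiry=8+12=20). clock=8
Op 17: tick 1 -> clock=9.
Op 18: insert b.com -> 10.0.0.3 (expiry=9+11=20). clock=9
Final clock = 9
Final cache (unexpired): {a.com,b.com} -> size=2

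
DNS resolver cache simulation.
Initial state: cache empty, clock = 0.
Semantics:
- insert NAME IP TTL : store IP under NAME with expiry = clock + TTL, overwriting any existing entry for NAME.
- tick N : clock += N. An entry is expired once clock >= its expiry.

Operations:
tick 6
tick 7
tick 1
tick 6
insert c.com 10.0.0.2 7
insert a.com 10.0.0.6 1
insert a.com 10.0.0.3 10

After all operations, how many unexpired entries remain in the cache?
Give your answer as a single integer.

Op 1: tick 6 -> clock=6.
Op 2: tick 7 -> clock=13.
Op 3: tick 1 -> clock=14.
Op 4: tick 6 -> clock=20.
Op 5: insert c.com -> 10.0.0.2 (expiry=20+7=27). clock=20
Op 6: insert a.com -> 10.0.0.6 (expiry=20+1=21). clock=20
Op 7: insert a.com -> 10.0.0.3 (expiry=20+10=30). clock=20
Final cache (unexpired): {a.com,c.com} -> size=2

Answer: 2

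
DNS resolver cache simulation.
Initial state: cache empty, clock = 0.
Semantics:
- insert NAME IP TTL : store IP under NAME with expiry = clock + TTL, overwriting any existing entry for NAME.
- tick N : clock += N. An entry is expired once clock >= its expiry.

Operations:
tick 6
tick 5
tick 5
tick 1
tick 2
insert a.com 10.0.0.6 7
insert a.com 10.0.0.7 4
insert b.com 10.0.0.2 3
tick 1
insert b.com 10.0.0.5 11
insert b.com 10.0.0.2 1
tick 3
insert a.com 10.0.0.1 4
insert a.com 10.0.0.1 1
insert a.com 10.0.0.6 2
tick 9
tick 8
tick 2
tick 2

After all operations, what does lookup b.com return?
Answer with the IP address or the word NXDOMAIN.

Op 1: tick 6 -> clock=6.
Op 2: tick 5 -> clock=11.
Op 3: tick 5 -> clock=16.
Op 4: tick 1 -> clock=17.
Op 5: tick 2 -> clock=19.
Op 6: insert a.com -> 10.0.0.6 (expiry=19+7=26). clock=19
Op 7: insert a.com -> 10.0.0.7 (expiry=19+4=23). clock=19
Op 8: insert b.com -> 10.0.0.2 (expiry=19+3=22). clock=19
Op 9: tick 1 -> clock=20.
Op 10: insert b.com -> 10.0.0.5 (expiry=20+11=31). clock=20
Op 11: insert b.com -> 10.0.0.2 (expiry=20+1=21). clock=20
Op 12: tick 3 -> clock=23. purged={a.com,b.com}
Op 13: insert a.com -> 10.0.0.1 (expiry=23+4=27). clock=23
Op 14: insert a.com -> 10.0.0.1 (expiry=23+1=24). clock=23
Op 15: insert a.com -> 10.0.0.6 (expiry=23+2=25). clock=23
Op 16: tick 9 -> clock=32. purged={a.com}
Op 17: tick 8 -> clock=40.
Op 18: tick 2 -> clock=42.
Op 19: tick 2 -> clock=44.
lookup b.com: not in cache (expired or never inserted)

Answer: NXDOMAIN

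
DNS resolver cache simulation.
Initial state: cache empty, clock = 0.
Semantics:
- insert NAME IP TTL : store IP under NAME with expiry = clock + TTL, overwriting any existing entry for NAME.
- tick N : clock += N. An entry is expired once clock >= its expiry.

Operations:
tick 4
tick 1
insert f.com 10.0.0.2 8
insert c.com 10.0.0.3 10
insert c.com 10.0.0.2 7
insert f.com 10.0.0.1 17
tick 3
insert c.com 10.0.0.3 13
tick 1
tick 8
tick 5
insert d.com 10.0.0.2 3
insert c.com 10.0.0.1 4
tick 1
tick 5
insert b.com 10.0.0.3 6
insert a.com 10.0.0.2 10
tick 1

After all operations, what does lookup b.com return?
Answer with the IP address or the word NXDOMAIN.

Op 1: tick 4 -> clock=4.
Op 2: tick 1 -> clock=5.
Op 3: insert f.com -> 10.0.0.2 (expiry=5+8=13). clock=5
Op 4: insert c.com -> 10.0.0.3 (expiry=5+10=15). clock=5
Op 5: insert c.com -> 10.0.0.2 (expiry=5+7=12). clock=5
Op 6: insert f.com -> 10.0.0.1 (expiry=5+17=22). clock=5
Op 7: tick 3 -> clock=8.
Op 8: insert c.com -> 10.0.0.3 (expiry=8+13=21). clock=8
Op 9: tick 1 -> clock=9.
Op 10: tick 8 -> clock=17.
Op 11: tick 5 -> clock=22. purged={c.com,f.com}
Op 12: insert d.com -> 10.0.0.2 (expiry=22+3=25). clock=22
Op 13: insert c.com -> 10.0.0.1 (expiry=22+4=26). clock=22
Op 14: tick 1 -> clock=23.
Op 15: tick 5 -> clock=28. purged={c.com,d.com}
Op 16: insert b.com -> 10.0.0.3 (expiry=28+6=34). clock=28
Op 17: insert a.com -> 10.0.0.2 (expiry=28+10=38). clock=28
Op 18: tick 1 -> clock=29.
lookup b.com: present, ip=10.0.0.3 expiry=34 > clock=29

Answer: 10.0.0.3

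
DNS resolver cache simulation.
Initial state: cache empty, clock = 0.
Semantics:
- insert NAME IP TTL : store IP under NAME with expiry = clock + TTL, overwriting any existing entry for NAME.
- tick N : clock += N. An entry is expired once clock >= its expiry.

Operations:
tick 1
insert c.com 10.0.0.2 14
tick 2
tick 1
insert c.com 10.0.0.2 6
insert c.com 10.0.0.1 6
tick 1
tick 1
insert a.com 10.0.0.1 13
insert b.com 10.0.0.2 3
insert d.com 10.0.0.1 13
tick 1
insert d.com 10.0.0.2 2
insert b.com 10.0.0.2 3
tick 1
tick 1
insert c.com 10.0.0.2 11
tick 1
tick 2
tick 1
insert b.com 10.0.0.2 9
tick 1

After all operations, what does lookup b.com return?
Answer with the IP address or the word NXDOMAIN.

Op 1: tick 1 -> clock=1.
Op 2: insert c.com -> 10.0.0.2 (expiry=1+14=15). clock=1
Op 3: tick 2 -> clock=3.
Op 4: tick 1 -> clock=4.
Op 5: insert c.com -> 10.0.0.2 (expiry=4+6=10). clock=4
Op 6: insert c.com -> 10.0.0.1 (expiry=4+6=10). clock=4
Op 7: tick 1 -> clock=5.
Op 8: tick 1 -> clock=6.
Op 9: insert a.com -> 10.0.0.1 (expiry=6+13=19). clock=6
Op 10: insert b.com -> 10.0.0.2 (expiry=6+3=9). clock=6
Op 11: insert d.com -> 10.0.0.1 (expiry=6+13=19). clock=6
Op 12: tick 1 -> clock=7.
Op 13: insert d.com -> 10.0.0.2 (expiry=7+2=9). clock=7
Op 14: insert b.com -> 10.0.0.2 (expiry=7+3=10). clock=7
Op 15: tick 1 -> clock=8.
Op 16: tick 1 -> clock=9. purged={d.com}
Op 17: insert c.com -> 10.0.0.2 (expiry=9+11=20). clock=9
Op 18: tick 1 -> clock=10. purged={b.com}
Op 19: tick 2 -> clock=12.
Op 20: tick 1 -> clock=13.
Op 21: insert b.com -> 10.0.0.2 (expiry=13+9=22). clock=13
Op 22: tick 1 -> clock=14.
lookup b.com: present, ip=10.0.0.2 expiry=22 > clock=14

Answer: 10.0.0.2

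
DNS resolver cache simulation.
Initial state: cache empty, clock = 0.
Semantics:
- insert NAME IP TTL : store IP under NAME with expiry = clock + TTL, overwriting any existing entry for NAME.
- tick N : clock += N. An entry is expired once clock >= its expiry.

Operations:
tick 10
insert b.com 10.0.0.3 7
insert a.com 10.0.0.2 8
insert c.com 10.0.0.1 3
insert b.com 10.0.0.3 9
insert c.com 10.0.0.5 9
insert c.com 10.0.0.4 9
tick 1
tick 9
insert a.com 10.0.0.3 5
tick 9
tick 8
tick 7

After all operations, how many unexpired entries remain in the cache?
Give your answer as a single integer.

Op 1: tick 10 -> clock=10.
Op 2: insert b.com -> 10.0.0.3 (expiry=10+7=17). clock=10
Op 3: insert a.com -> 10.0.0.2 (expiry=10+8=18). clock=10
Op 4: insert c.com -> 10.0.0.1 (expiry=10+3=13). clock=10
Op 5: insert b.com -> 10.0.0.3 (expiry=10+9=19). clock=10
Op 6: insert c.com -> 10.0.0.5 (expiry=10+9=19). clock=10
Op 7: insert c.com -> 10.0.0.4 (expiry=10+9=19). clock=10
Op 8: tick 1 -> clock=11.
Op 9: tick 9 -> clock=20. purged={a.com,b.com,c.com}
Op 10: insert a.com -> 10.0.0.3 (expiry=20+5=25). clock=20
Op 11: tick 9 -> clock=29. purged={a.com}
Op 12: tick 8 -> clock=37.
Op 13: tick 7 -> clock=44.
Final cache (unexpired): {} -> size=0

Answer: 0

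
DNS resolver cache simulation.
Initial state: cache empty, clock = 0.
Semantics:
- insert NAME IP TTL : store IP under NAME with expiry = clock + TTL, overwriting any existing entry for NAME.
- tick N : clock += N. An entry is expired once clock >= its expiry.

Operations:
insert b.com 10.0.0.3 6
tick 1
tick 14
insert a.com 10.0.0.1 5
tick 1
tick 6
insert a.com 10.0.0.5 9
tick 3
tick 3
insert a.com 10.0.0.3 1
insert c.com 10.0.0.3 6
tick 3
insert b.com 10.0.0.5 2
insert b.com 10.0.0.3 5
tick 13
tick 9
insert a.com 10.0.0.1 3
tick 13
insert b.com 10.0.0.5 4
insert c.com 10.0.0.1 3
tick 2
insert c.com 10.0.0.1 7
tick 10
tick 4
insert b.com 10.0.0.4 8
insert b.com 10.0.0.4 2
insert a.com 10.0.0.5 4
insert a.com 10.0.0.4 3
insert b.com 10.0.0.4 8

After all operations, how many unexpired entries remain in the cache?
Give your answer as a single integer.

Answer: 2

Derivation:
Op 1: insert b.com -> 10.0.0.3 (expiry=0+6=6). clock=0
Op 2: tick 1 -> clock=1.
Op 3: tick 14 -> clock=15. purged={b.com}
Op 4: insert a.com -> 10.0.0.1 (expiry=15+5=20). clock=15
Op 5: tick 1 -> clock=16.
Op 6: tick 6 -> clock=22. purged={a.com}
Op 7: insert a.com -> 10.0.0.5 (expiry=22+9=31). clock=22
Op 8: tick 3 -> clock=25.
Op 9: tick 3 -> clock=28.
Op 10: insert a.com -> 10.0.0.3 (expiry=28+1=29). clock=28
Op 11: insert c.com -> 10.0.0.3 (expiry=28+6=34). clock=28
Op 12: tick 3 -> clock=31. purged={a.com}
Op 13: insert b.com -> 10.0.0.5 (expiry=31+2=33). clock=31
Op 14: insert b.com -> 10.0.0.3 (expiry=31+5=36). clock=31
Op 15: tick 13 -> clock=44. purged={b.com,c.com}
Op 16: tick 9 -> clock=53.
Op 17: insert a.com -> 10.0.0.1 (expiry=53+3=56). clock=53
Op 18: tick 13 -> clock=66. purged={a.com}
Op 19: insert b.com -> 10.0.0.5 (expiry=66+4=70). clock=66
Op 20: insert c.com -> 10.0.0.1 (expiry=66+3=69). clock=66
Op 21: tick 2 -> clock=68.
Op 22: insert c.com -> 10.0.0.1 (expiry=68+7=75). clock=68
Op 23: tick 10 -> clock=78. purged={b.com,c.com}
Op 24: tick 4 -> clock=82.
Op 25: insert b.com -> 10.0.0.4 (expiry=82+8=90). clock=82
Op 26: insert b.com -> 10.0.0.4 (expiry=82+2=84). clock=82
Op 27: insert a.com -> 10.0.0.5 (expiry=82+4=86). clock=82
Op 28: insert a.com -> 10.0.0.4 (expiry=82+3=85). clock=82
Op 29: insert b.com -> 10.0.0.4 (expiry=82+8=90). clock=82
Final cache (unexpired): {a.com,b.com} -> size=2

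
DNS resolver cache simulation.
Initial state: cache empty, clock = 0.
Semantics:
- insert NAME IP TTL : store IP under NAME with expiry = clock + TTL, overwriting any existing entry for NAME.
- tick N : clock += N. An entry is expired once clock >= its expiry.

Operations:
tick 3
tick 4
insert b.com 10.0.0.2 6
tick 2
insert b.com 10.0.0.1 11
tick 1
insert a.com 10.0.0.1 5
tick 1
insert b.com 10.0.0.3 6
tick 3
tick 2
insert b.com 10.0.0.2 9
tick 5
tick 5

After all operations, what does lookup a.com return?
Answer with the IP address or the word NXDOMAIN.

Answer: NXDOMAIN

Derivation:
Op 1: tick 3 -> clock=3.
Op 2: tick 4 -> clock=7.
Op 3: insert b.com -> 10.0.0.2 (expiry=7+6=13). clock=7
Op 4: tick 2 -> clock=9.
Op 5: insert b.com -> 10.0.0.1 (expiry=9+11=20). clock=9
Op 6: tick 1 -> clock=10.
Op 7: insert a.com -> 10.0.0.1 (expiry=10+5=15). clock=10
Op 8: tick 1 -> clock=11.
Op 9: insert b.com -> 10.0.0.3 (expiry=11+6=17). clock=11
Op 10: tick 3 -> clock=14.
Op 11: tick 2 -> clock=16. purged={a.com}
Op 12: insert b.com -> 10.0.0.2 (expiry=16+9=25). clock=16
Op 13: tick 5 -> clock=21.
Op 14: tick 5 -> clock=26. purged={b.com}
lookup a.com: not in cache (expired or never inserted)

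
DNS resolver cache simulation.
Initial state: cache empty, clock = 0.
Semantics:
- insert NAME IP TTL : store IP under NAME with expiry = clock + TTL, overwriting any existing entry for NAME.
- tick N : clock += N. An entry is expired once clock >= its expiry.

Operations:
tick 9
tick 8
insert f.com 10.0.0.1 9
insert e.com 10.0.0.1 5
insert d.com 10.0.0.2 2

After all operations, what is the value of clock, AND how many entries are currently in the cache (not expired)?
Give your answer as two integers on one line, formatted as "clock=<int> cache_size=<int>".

Op 1: tick 9 -> clock=9.
Op 2: tick 8 -> clock=17.
Op 3: insert f.com -> 10.0.0.1 (expiry=17+9=26). clock=17
Op 4: insert e.com -> 10.0.0.1 (expiry=17+5=22). clock=17
Op 5: insert d.com -> 10.0.0.2 (expiry=17+2=19). clock=17
Final clock = 17
Final cache (unexpired): {d.com,e.com,f.com} -> size=3

Answer: clock=17 cache_size=3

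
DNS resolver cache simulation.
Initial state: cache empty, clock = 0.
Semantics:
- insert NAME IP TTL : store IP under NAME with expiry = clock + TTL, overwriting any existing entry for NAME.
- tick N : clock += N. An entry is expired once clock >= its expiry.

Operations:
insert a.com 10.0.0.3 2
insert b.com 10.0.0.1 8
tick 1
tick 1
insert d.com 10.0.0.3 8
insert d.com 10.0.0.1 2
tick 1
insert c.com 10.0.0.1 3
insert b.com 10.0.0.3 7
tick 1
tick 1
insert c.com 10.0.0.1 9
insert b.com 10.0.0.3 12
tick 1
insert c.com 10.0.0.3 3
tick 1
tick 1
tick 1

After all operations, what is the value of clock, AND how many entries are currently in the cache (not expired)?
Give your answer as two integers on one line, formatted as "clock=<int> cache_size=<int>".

Op 1: insert a.com -> 10.0.0.3 (expiry=0+2=2). clock=0
Op 2: insert b.com -> 10.0.0.1 (expiry=0+8=8). clock=0
Op 3: tick 1 -> clock=1.
Op 4: tick 1 -> clock=2. purged={a.com}
Op 5: insert d.com -> 10.0.0.3 (expiry=2+8=10). clock=2
Op 6: insert d.com -> 10.0.0.1 (expiry=2+2=4). clock=2
Op 7: tick 1 -> clock=3.
Op 8: insert c.com -> 10.0.0.1 (expiry=3+3=6). clock=3
Op 9: insert b.com -> 10.0.0.3 (expiry=3+7=10). clock=3
Op 10: tick 1 -> clock=4. purged={d.com}
Op 11: tick 1 -> clock=5.
Op 12: insert c.com -> 10.0.0.1 (expiry=5+9=14). clock=5
Op 13: insert b.com -> 10.0.0.3 (expiry=5+12=17). clock=5
Op 14: tick 1 -> clock=6.
Op 15: insert c.com -> 10.0.0.3 (expiry=6+3=9). clock=6
Op 16: tick 1 -> clock=7.
Op 17: tick 1 -> clock=8.
Op 18: tick 1 -> clock=9. purged={c.com}
Final clock = 9
Final cache (unexpired): {b.com} -> size=1

Answer: clock=9 cache_size=1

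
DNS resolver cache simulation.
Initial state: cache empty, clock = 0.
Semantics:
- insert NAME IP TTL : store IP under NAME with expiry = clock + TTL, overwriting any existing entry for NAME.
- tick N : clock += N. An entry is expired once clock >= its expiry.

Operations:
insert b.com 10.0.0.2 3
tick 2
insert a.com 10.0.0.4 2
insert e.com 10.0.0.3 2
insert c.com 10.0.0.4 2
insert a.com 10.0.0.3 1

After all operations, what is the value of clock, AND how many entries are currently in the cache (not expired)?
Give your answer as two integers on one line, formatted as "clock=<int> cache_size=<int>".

Answer: clock=2 cache_size=4

Derivation:
Op 1: insert b.com -> 10.0.0.2 (expiry=0+3=3). clock=0
Op 2: tick 2 -> clock=2.
Op 3: insert a.com -> 10.0.0.4 (expiry=2+2=4). clock=2
Op 4: insert e.com -> 10.0.0.3 (expiry=2+2=4). clock=2
Op 5: insert c.com -> 10.0.0.4 (expiry=2+2=4). clock=2
Op 6: insert a.com -> 10.0.0.3 (expiry=2+1=3). clock=2
Final clock = 2
Final cache (unexpired): {a.com,b.com,c.com,e.com} -> size=4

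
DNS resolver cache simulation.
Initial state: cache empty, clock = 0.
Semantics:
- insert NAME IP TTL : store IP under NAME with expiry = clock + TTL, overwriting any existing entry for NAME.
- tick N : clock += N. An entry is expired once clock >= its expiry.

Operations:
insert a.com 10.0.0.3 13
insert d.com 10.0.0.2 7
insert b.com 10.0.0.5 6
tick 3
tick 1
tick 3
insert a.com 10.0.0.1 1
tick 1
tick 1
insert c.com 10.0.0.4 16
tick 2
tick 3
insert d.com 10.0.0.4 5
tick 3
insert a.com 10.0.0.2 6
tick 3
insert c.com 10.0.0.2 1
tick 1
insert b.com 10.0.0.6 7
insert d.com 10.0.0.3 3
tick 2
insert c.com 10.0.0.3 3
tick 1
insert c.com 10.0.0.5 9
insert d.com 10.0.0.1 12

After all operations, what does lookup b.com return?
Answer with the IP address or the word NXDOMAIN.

Answer: 10.0.0.6

Derivation:
Op 1: insert a.com -> 10.0.0.3 (expiry=0+13=13). clock=0
Op 2: insert d.com -> 10.0.0.2 (expiry=0+7=7). clock=0
Op 3: insert b.com -> 10.0.0.5 (expiry=0+6=6). clock=0
Op 4: tick 3 -> clock=3.
Op 5: tick 1 -> clock=4.
Op 6: tick 3 -> clock=7. purged={b.com,d.com}
Op 7: insert a.com -> 10.0.0.1 (expiry=7+1=8). clock=7
Op 8: tick 1 -> clock=8. purged={a.com}
Op 9: tick 1 -> clock=9.
Op 10: insert c.com -> 10.0.0.4 (expiry=9+16=25). clock=9
Op 11: tick 2 -> clock=11.
Op 12: tick 3 -> clock=14.
Op 13: insert d.com -> 10.0.0.4 (expiry=14+5=19). clock=14
Op 14: tick 3 -> clock=17.
Op 15: insert a.com -> 10.0.0.2 (expiry=17+6=23). clock=17
Op 16: tick 3 -> clock=20. purged={d.com}
Op 17: insert c.com -> 10.0.0.2 (expiry=20+1=21). clock=20
Op 18: tick 1 -> clock=21. purged={c.com}
Op 19: insert b.com -> 10.0.0.6 (expiry=21+7=28). clock=21
Op 20: insert d.com -> 10.0.0.3 (expiry=21+3=24). clock=21
Op 21: tick 2 -> clock=23. purged={a.com}
Op 22: insert c.com -> 10.0.0.3 (expiry=23+3=26). clock=23
Op 23: tick 1 -> clock=24. purged={d.com}
Op 24: insert c.com -> 10.0.0.5 (expiry=24+9=33). clock=24
Op 25: insert d.com -> 10.0.0.1 (expiry=24+12=36). clock=24
lookup b.com: present, ip=10.0.0.6 expiry=28 > clock=24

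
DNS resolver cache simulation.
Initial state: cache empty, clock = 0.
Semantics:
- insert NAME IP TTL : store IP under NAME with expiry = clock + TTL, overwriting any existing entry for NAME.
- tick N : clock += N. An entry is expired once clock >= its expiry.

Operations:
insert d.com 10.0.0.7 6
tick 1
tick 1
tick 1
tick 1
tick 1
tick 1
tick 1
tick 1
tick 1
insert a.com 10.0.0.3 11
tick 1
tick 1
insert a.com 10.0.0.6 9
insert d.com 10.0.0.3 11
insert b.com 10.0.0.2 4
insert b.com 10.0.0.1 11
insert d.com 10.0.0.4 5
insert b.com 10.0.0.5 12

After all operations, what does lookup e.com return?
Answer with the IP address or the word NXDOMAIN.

Op 1: insert d.com -> 10.0.0.7 (expiry=0+6=6). clock=0
Op 2: tick 1 -> clock=1.
Op 3: tick 1 -> clock=2.
Op 4: tick 1 -> clock=3.
Op 5: tick 1 -> clock=4.
Op 6: tick 1 -> clock=5.
Op 7: tick 1 -> clock=6. purged={d.com}
Op 8: tick 1 -> clock=7.
Op 9: tick 1 -> clock=8.
Op 10: tick 1 -> clock=9.
Op 11: insert a.com -> 10.0.0.3 (expiry=9+11=20). clock=9
Op 12: tick 1 -> clock=10.
Op 13: tick 1 -> clock=11.
Op 14: insert a.com -> 10.0.0.6 (expiry=11+9=20). clock=11
Op 15: insert d.com -> 10.0.0.3 (expiry=11+11=22). clock=11
Op 16: insert b.com -> 10.0.0.2 (expiry=11+4=15). clock=11
Op 17: insert b.com -> 10.0.0.1 (expiry=11+11=22). clock=11
Op 18: insert d.com -> 10.0.0.4 (expiry=11+5=16). clock=11
Op 19: insert b.com -> 10.0.0.5 (expiry=11+12=23). clock=11
lookup e.com: not in cache (expired or never inserted)

Answer: NXDOMAIN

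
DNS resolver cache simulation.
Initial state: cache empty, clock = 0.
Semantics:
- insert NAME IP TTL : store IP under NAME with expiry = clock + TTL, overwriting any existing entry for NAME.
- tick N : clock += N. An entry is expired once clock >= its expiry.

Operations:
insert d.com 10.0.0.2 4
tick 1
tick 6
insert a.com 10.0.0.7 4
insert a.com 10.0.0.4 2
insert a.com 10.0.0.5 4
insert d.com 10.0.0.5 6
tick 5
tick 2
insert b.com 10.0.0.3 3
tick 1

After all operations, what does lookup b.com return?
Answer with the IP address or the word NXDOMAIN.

Answer: 10.0.0.3

Derivation:
Op 1: insert d.com -> 10.0.0.2 (expiry=0+4=4). clock=0
Op 2: tick 1 -> clock=1.
Op 3: tick 6 -> clock=7. purged={d.com}
Op 4: insert a.com -> 10.0.0.7 (expiry=7+4=11). clock=7
Op 5: insert a.com -> 10.0.0.4 (expiry=7+2=9). clock=7
Op 6: insert a.com -> 10.0.0.5 (expiry=7+4=11). clock=7
Op 7: insert d.com -> 10.0.0.5 (expiry=7+6=13). clock=7
Op 8: tick 5 -> clock=12. purged={a.com}
Op 9: tick 2 -> clock=14. purged={d.com}
Op 10: insert b.com -> 10.0.0.3 (expiry=14+3=17). clock=14
Op 11: tick 1 -> clock=15.
lookup b.com: present, ip=10.0.0.3 expiry=17 > clock=15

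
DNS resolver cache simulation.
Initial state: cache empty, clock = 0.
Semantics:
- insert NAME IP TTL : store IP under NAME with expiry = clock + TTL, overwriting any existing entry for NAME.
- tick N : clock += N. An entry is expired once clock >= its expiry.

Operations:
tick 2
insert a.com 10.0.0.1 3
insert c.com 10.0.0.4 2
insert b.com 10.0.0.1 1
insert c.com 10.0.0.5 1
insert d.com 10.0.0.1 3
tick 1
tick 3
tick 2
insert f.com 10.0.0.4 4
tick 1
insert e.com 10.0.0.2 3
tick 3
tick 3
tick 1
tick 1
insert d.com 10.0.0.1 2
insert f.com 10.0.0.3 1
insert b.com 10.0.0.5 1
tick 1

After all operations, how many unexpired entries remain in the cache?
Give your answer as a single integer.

Answer: 1

Derivation:
Op 1: tick 2 -> clock=2.
Op 2: insert a.com -> 10.0.0.1 (expiry=2+3=5). clock=2
Op 3: insert c.com -> 10.0.0.4 (expiry=2+2=4). clock=2
Op 4: insert b.com -> 10.0.0.1 (expiry=2+1=3). clock=2
Op 5: insert c.com -> 10.0.0.5 (expiry=2+1=3). clock=2
Op 6: insert d.com -> 10.0.0.1 (expiry=2+3=5). clock=2
Op 7: tick 1 -> clock=3. purged={b.com,c.com}
Op 8: tick 3 -> clock=6. purged={a.com,d.com}
Op 9: tick 2 -> clock=8.
Op 10: insert f.com -> 10.0.0.4 (expiry=8+4=12). clock=8
Op 11: tick 1 -> clock=9.
Op 12: insert e.com -> 10.0.0.2 (expiry=9+3=12). clock=9
Op 13: tick 3 -> clock=12. purged={e.com,f.com}
Op 14: tick 3 -> clock=15.
Op 15: tick 1 -> clock=16.
Op 16: tick 1 -> clock=17.
Op 17: insert d.com -> 10.0.0.1 (expiry=17+2=19). clock=17
Op 18: insert f.com -> 10.0.0.3 (expiry=17+1=18). clock=17
Op 19: insert b.com -> 10.0.0.5 (expiry=17+1=18). clock=17
Op 20: tick 1 -> clock=18. purged={b.com,f.com}
Final cache (unexpired): {d.com} -> size=1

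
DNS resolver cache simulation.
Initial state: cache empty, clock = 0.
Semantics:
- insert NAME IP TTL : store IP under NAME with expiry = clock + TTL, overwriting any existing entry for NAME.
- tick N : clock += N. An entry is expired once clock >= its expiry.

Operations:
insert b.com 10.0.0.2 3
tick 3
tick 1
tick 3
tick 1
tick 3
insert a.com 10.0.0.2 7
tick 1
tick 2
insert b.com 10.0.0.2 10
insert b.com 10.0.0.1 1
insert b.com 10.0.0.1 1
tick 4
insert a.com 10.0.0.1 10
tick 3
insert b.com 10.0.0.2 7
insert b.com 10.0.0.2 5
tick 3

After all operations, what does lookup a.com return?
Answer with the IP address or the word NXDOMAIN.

Op 1: insert b.com -> 10.0.0.2 (expiry=0+3=3). clock=0
Op 2: tick 3 -> clock=3. purged={b.com}
Op 3: tick 1 -> clock=4.
Op 4: tick 3 -> clock=7.
Op 5: tick 1 -> clock=8.
Op 6: tick 3 -> clock=11.
Op 7: insert a.com -> 10.0.0.2 (expiry=11+7=18). clock=11
Op 8: tick 1 -> clock=12.
Op 9: tick 2 -> clock=14.
Op 10: insert b.com -> 10.0.0.2 (expiry=14+10=24). clock=14
Op 11: insert b.com -> 10.0.0.1 (expiry=14+1=15). clock=14
Op 12: insert b.com -> 10.0.0.1 (expiry=14+1=15). clock=14
Op 13: tick 4 -> clock=18. purged={a.com,b.com}
Op 14: insert a.com -> 10.0.0.1 (expiry=18+10=28). clock=18
Op 15: tick 3 -> clock=21.
Op 16: insert b.com -> 10.0.0.2 (expiry=21+7=28). clock=21
Op 17: insert b.com -> 10.0.0.2 (expiry=21+5=26). clock=21
Op 18: tick 3 -> clock=24.
lookup a.com: present, ip=10.0.0.1 expiry=28 > clock=24

Answer: 10.0.0.1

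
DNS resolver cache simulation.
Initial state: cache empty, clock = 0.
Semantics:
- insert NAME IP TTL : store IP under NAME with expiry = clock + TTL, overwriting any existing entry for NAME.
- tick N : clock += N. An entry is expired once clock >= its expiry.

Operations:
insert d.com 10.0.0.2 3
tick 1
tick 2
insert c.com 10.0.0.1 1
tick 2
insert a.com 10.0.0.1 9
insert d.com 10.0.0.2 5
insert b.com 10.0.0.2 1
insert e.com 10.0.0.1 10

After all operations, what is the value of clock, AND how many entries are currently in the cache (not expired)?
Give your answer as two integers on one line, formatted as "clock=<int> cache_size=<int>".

Op 1: insert d.com -> 10.0.0.2 (expiry=0+3=3). clock=0
Op 2: tick 1 -> clock=1.
Op 3: tick 2 -> clock=3. purged={d.com}
Op 4: insert c.com -> 10.0.0.1 (expiry=3+1=4). clock=3
Op 5: tick 2 -> clock=5. purged={c.com}
Op 6: insert a.com -> 10.0.0.1 (expiry=5+9=14). clock=5
Op 7: insert d.com -> 10.0.0.2 (expiry=5+5=10). clock=5
Op 8: insert b.com -> 10.0.0.2 (expiry=5+1=6). clock=5
Op 9: insert e.com -> 10.0.0.1 (expiry=5+10=15). clock=5
Final clock = 5
Final cache (unexpired): {a.com,b.com,d.com,e.com} -> size=4

Answer: clock=5 cache_size=4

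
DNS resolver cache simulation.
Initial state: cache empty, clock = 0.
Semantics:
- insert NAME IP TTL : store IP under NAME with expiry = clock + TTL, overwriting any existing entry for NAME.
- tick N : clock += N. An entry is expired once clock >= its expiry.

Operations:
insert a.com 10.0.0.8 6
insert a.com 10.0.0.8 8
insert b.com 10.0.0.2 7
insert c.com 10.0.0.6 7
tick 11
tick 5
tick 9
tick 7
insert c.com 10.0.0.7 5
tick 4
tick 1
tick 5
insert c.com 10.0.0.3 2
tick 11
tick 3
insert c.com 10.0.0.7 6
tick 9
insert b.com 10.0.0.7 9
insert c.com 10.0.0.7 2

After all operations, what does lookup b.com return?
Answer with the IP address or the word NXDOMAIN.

Op 1: insert a.com -> 10.0.0.8 (expiry=0+6=6). clock=0
Op 2: insert a.com -> 10.0.0.8 (expiry=0+8=8). clock=0
Op 3: insert b.com -> 10.0.0.2 (expiry=0+7=7). clock=0
Op 4: insert c.com -> 10.0.0.6 (expiry=0+7=7). clock=0
Op 5: tick 11 -> clock=11. purged={a.com,b.com,c.com}
Op 6: tick 5 -> clock=16.
Op 7: tick 9 -> clock=25.
Op 8: tick 7 -> clock=32.
Op 9: insert c.com -> 10.0.0.7 (expiry=32+5=37). clock=32
Op 10: tick 4 -> clock=36.
Op 11: tick 1 -> clock=37. purged={c.com}
Op 12: tick 5 -> clock=42.
Op 13: insert c.com -> 10.0.0.3 (expiry=42+2=44). clock=42
Op 14: tick 11 -> clock=53. purged={c.com}
Op 15: tick 3 -> clock=56.
Op 16: insert c.com -> 10.0.0.7 (expiry=56+6=62). clock=56
Op 17: tick 9 -> clock=65. purged={c.com}
Op 18: insert b.com -> 10.0.0.7 (expiry=65+9=74). clock=65
Op 19: insert c.com -> 10.0.0.7 (expiry=65+2=67). clock=65
lookup b.com: present, ip=10.0.0.7 expiry=74 > clock=65

Answer: 10.0.0.7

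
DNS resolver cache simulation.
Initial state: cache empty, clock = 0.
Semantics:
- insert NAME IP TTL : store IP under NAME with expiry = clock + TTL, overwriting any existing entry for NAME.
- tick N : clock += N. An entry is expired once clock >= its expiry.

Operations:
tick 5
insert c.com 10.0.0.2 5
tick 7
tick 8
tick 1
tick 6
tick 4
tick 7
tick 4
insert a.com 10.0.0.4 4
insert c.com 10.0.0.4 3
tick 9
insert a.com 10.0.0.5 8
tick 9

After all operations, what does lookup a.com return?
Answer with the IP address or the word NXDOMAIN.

Op 1: tick 5 -> clock=5.
Op 2: insert c.com -> 10.0.0.2 (expiry=5+5=10). clock=5
Op 3: tick 7 -> clock=12. purged={c.com}
Op 4: tick 8 -> clock=20.
Op 5: tick 1 -> clock=21.
Op 6: tick 6 -> clock=27.
Op 7: tick 4 -> clock=31.
Op 8: tick 7 -> clock=38.
Op 9: tick 4 -> clock=42.
Op 10: insert a.com -> 10.0.0.4 (expiry=42+4=46). clock=42
Op 11: insert c.com -> 10.0.0.4 (expiry=42+3=45). clock=42
Op 12: tick 9 -> clock=51. purged={a.com,c.com}
Op 13: insert a.com -> 10.0.0.5 (expiry=51+8=59). clock=51
Op 14: tick 9 -> clock=60. purged={a.com}
lookup a.com: not in cache (expired or never inserted)

Answer: NXDOMAIN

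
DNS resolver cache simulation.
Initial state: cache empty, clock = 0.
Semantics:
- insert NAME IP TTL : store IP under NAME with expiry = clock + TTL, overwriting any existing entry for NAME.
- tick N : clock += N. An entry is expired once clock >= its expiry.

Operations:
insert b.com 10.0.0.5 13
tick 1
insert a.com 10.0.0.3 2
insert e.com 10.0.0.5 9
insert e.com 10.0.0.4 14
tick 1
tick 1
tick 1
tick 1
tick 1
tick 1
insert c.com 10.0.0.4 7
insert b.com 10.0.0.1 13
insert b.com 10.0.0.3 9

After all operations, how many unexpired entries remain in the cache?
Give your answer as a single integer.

Answer: 3

Derivation:
Op 1: insert b.com -> 10.0.0.5 (expiry=0+13=13). clock=0
Op 2: tick 1 -> clock=1.
Op 3: insert a.com -> 10.0.0.3 (expiry=1+2=3). clock=1
Op 4: insert e.com -> 10.0.0.5 (expiry=1+9=10). clock=1
Op 5: insert e.com -> 10.0.0.4 (expiry=1+14=15). clock=1
Op 6: tick 1 -> clock=2.
Op 7: tick 1 -> clock=3. purged={a.com}
Op 8: tick 1 -> clock=4.
Op 9: tick 1 -> clock=5.
Op 10: tick 1 -> clock=6.
Op 11: tick 1 -> clock=7.
Op 12: insert c.com -> 10.0.0.4 (expiry=7+7=14). clock=7
Op 13: insert b.com -> 10.0.0.1 (expiry=7+13=20). clock=7
Op 14: insert b.com -> 10.0.0.3 (expiry=7+9=16). clock=7
Final cache (unexpired): {b.com,c.com,e.com} -> size=3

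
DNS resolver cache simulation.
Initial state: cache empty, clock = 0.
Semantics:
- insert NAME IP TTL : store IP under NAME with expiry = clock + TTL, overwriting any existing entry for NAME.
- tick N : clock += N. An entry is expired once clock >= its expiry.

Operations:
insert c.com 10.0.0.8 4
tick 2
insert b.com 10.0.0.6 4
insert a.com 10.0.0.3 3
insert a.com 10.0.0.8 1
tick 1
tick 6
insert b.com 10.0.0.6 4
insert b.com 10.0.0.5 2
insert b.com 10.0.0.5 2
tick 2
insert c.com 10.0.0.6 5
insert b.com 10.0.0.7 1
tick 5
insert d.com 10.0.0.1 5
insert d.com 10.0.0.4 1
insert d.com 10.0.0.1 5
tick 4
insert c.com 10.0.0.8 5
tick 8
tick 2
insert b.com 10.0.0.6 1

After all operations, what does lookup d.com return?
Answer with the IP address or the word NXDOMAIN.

Op 1: insert c.com -> 10.0.0.8 (expiry=0+4=4). clock=0
Op 2: tick 2 -> clock=2.
Op 3: insert b.com -> 10.0.0.6 (expiry=2+4=6). clock=2
Op 4: insert a.com -> 10.0.0.3 (expiry=2+3=5). clock=2
Op 5: insert a.com -> 10.0.0.8 (expiry=2+1=3). clock=2
Op 6: tick 1 -> clock=3. purged={a.com}
Op 7: tick 6 -> clock=9. purged={b.com,c.com}
Op 8: insert b.com -> 10.0.0.6 (expiry=9+4=13). clock=9
Op 9: insert b.com -> 10.0.0.5 (expiry=9+2=11). clock=9
Op 10: insert b.com -> 10.0.0.5 (expiry=9+2=11). clock=9
Op 11: tick 2 -> clock=11. purged={b.com}
Op 12: insert c.com -> 10.0.0.6 (expiry=11+5=16). clock=11
Op 13: insert b.com -> 10.0.0.7 (expiry=11+1=12). clock=11
Op 14: tick 5 -> clock=16. purged={b.com,c.com}
Op 15: insert d.com -> 10.0.0.1 (expiry=16+5=21). clock=16
Op 16: insert d.com -> 10.0.0.4 (expiry=16+1=17). clock=16
Op 17: insert d.com -> 10.0.0.1 (expiry=16+5=21). clock=16
Op 18: tick 4 -> clock=20.
Op 19: insert c.com -> 10.0.0.8 (expiry=20+5=25). clock=20
Op 20: tick 8 -> clock=28. purged={c.com,d.com}
Op 21: tick 2 -> clock=30.
Op 22: insert b.com -> 10.0.0.6 (expiry=30+1=31). clock=30
lookup d.com: not in cache (expired or never inserted)

Answer: NXDOMAIN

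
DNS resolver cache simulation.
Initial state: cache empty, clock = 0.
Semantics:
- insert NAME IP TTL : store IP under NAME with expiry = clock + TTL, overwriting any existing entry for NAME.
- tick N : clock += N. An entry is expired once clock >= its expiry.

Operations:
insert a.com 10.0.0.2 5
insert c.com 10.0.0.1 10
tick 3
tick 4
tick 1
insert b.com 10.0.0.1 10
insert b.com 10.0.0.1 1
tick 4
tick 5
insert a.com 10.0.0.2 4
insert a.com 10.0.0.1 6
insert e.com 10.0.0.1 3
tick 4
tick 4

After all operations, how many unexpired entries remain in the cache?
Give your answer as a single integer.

Op 1: insert a.com -> 10.0.0.2 (expiry=0+5=5). clock=0
Op 2: insert c.com -> 10.0.0.1 (expiry=0+10=10). clock=0
Op 3: tick 3 -> clock=3.
Op 4: tick 4 -> clock=7. purged={a.com}
Op 5: tick 1 -> clock=8.
Op 6: insert b.com -> 10.0.0.1 (expiry=8+10=18). clock=8
Op 7: insert b.com -> 10.0.0.1 (expiry=8+1=9). clock=8
Op 8: tick 4 -> clock=12. purged={b.com,c.com}
Op 9: tick 5 -> clock=17.
Op 10: insert a.com -> 10.0.0.2 (expiry=17+4=21). clock=17
Op 11: insert a.com -> 10.0.0.1 (expiry=17+6=23). clock=17
Op 12: insert e.com -> 10.0.0.1 (expiry=17+3=20). clock=17
Op 13: tick 4 -> clock=21. purged={e.com}
Op 14: tick 4 -> clock=25. purged={a.com}
Final cache (unexpired): {} -> size=0

Answer: 0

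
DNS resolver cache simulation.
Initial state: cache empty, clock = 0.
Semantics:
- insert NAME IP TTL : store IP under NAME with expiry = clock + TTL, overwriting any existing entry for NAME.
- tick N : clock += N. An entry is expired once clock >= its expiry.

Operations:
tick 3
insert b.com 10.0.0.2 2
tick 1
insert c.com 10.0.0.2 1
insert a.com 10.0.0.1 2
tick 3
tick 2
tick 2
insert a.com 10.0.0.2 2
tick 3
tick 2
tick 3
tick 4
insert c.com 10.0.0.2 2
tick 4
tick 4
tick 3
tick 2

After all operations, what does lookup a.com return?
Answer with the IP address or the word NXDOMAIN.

Answer: NXDOMAIN

Derivation:
Op 1: tick 3 -> clock=3.
Op 2: insert b.com -> 10.0.0.2 (expiry=3+2=5). clock=3
Op 3: tick 1 -> clock=4.
Op 4: insert c.com -> 10.0.0.2 (expiry=4+1=5). clock=4
Op 5: insert a.com -> 10.0.0.1 (expiry=4+2=6). clock=4
Op 6: tick 3 -> clock=7. purged={a.com,b.com,c.com}
Op 7: tick 2 -> clock=9.
Op 8: tick 2 -> clock=11.
Op 9: insert a.com -> 10.0.0.2 (expiry=11+2=13). clock=11
Op 10: tick 3 -> clock=14. purged={a.com}
Op 11: tick 2 -> clock=16.
Op 12: tick 3 -> clock=19.
Op 13: tick 4 -> clock=23.
Op 14: insert c.com -> 10.0.0.2 (expiry=23+2=25). clock=23
Op 15: tick 4 -> clock=27. purged={c.com}
Op 16: tick 4 -> clock=31.
Op 17: tick 3 -> clock=34.
Op 18: tick 2 -> clock=36.
lookup a.com: not in cache (expired or never inserted)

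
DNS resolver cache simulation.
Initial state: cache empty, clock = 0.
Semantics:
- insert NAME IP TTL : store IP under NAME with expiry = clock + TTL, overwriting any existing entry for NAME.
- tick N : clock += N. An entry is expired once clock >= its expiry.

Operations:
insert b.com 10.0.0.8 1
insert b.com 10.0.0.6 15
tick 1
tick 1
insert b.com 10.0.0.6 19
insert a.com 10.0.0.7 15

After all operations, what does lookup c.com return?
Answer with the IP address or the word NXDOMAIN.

Answer: NXDOMAIN

Derivation:
Op 1: insert b.com -> 10.0.0.8 (expiry=0+1=1). clock=0
Op 2: insert b.com -> 10.0.0.6 (expiry=0+15=15). clock=0
Op 3: tick 1 -> clock=1.
Op 4: tick 1 -> clock=2.
Op 5: insert b.com -> 10.0.0.6 (expiry=2+19=21). clock=2
Op 6: insert a.com -> 10.0.0.7 (expiry=2+15=17). clock=2
lookup c.com: not in cache (expired or never inserted)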